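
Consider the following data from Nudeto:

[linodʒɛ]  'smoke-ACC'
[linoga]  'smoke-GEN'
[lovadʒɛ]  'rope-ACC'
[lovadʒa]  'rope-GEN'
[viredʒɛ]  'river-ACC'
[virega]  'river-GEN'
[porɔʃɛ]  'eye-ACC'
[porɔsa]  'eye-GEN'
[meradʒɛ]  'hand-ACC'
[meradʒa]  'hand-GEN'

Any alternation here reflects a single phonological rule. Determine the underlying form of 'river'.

/vireg/

'river' shows [dʒ] ~ [g] at the end of the stem ([viredʒɛ] vs [virega]).
Compare 'rope', with invariant [dʒ] in [lovadʒɛ] and [lovadʒa]: an analysis with underlying /dʒ/ and a rule producing [g] before the GEN suffix would wrongly predict alternation here too.
The underlying segment must be /g/; /g/ and /s/ become palato-alveolar [dʒ] and [ʃ] before a front vowel, yielding [dʒ] there.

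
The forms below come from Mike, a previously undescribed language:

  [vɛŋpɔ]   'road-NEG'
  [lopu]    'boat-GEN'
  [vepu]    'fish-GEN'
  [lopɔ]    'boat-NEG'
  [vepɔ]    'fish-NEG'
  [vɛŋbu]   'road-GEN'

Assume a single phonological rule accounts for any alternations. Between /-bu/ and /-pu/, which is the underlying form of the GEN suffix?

/-bu/

The GEN suffix surfaces as [-bu] and [-pu], depending on the final segment of the stem.
By contrast the NEG suffix keeps its initial [p] throughout — that segment must be underlying.
The GEN suffix is therefore /-bu/ underlyingly, with post-vocalic devoicing: voiced stops become voiceless after a vowel.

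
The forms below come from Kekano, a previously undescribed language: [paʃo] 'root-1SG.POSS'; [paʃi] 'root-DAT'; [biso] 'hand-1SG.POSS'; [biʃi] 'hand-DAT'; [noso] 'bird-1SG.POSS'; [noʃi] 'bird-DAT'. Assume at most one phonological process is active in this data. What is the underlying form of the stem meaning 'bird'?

/nos/

The root 'bird' surfaces as [noso] and [noʃi], with a stem-final [s] ~ [ʃ] alternation.
The stem 'root' ([paʃo], [paʃi]) shows [ʃ] unchanged in both environments, so [ʃ] cannot be basic with [s] derived before the 1SG.POSS suffix.
The alternation reflects palatalization before a front vowel: /s/ becomes palato-alveolar [ʃ] before a front vowel. /s/ is underlying.
The underlying form of 'bird' is therefore /nos/.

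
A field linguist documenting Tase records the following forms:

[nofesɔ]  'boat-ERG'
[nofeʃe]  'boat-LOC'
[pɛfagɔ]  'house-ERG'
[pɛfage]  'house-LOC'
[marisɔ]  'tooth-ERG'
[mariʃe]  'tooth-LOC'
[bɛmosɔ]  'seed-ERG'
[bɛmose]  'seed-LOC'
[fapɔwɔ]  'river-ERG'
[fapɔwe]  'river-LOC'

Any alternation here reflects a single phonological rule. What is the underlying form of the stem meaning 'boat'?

/nofeʃ/

The stem for 'boat' ends in [s] in [nofesɔ] but [ʃ] in [nofeʃe].
The stem 'seed' ([bɛmosɔ], [bɛmose]) shows [s] unchanged in both environments, so [s] cannot be basic with [ʃ] derived before the LOC suffix.
The underlying segment must be /ʃ/; palato-alveolar /ʃ/ becomes [s] when no front vowel follows, yielding [s] there.
So 'boat' = /nofeʃ/.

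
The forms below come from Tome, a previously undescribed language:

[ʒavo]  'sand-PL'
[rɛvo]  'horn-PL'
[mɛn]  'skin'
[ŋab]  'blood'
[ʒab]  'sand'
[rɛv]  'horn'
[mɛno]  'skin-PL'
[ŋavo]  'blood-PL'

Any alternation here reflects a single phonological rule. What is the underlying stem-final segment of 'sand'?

In [ʒab] and [ʒavo] the final segment of 'sand' alternates: [b] ~ [v].
Compare 'horn', with invariant [v] in [rɛv] and [rɛvo]: an analysis with underlying /v/ and a rule producing [b] in isolation would wrongly predict alternation here too.
Therefore /b/ is basic and [v] is derived by intervocalic spirantization (voiced stops become fricatives between vowels).

/b/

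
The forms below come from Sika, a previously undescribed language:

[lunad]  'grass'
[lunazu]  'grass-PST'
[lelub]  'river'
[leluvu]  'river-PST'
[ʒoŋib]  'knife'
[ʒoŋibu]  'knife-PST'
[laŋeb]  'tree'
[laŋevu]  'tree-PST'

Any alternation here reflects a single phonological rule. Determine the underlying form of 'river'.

The stem for 'river' ends in [b] in [lelub] but [v] in [leluvu].
Compare 'knife', with invariant [b] in [ʒoŋib] and [ʒoŋibu]: an analysis with underlying /b/ and a rule producing [v] before the PST suffix would wrongly predict alternation here too.
The underlying segment must be /v/; voiced fricatives become stops word-finally, yielding [b] there.
The underlying form of 'river' is therefore /leluv/.

/leluv/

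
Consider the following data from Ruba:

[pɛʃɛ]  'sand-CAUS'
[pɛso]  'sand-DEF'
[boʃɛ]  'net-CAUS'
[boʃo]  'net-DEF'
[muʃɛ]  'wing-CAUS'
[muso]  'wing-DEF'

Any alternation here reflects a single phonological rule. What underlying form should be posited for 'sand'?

The root 'sand' surfaces as [pɛʃɛ] and [pɛso], with a stem-final [ʃ] ~ [s] alternation.
The stem 'net' ([boʃɛ], [boʃo]) shows [ʃ] unchanged in both environments, so [ʃ] cannot be basic with [s] derived before the DEF suffix.
Therefore /s/ is basic and [ʃ] is derived by palatalization before a front vowel (/s/ becomes palato-alveolar [ʃ] before a front vowel).

/pɛs/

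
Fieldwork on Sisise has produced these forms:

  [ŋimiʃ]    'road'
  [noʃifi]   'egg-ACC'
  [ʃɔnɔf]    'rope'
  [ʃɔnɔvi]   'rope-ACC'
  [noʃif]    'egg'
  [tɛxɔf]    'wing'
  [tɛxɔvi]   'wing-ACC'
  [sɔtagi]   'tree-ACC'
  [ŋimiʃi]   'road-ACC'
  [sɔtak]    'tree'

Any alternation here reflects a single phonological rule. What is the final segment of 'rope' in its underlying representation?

/v/

The root 'rope' surfaces as [ʃɔnɔf] and [ʃɔnɔvi], with a stem-final [f] ~ [v] alternation.
But 'egg' keeps [f] in both environments ([noʃif], [noʃifi]), so there is no rule changing /f/ to [v] before the ACC suffix.
The underlying segment must be /v/; voiced obstruents become voiceless word-finally, yielding [f] there.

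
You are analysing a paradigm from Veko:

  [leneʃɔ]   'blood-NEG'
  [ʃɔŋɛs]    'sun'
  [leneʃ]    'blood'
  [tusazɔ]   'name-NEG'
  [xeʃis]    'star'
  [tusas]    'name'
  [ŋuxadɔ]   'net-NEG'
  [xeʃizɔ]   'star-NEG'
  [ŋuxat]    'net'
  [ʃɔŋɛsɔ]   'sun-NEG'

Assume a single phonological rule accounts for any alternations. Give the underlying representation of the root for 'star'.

/xeʃiz/

In [xeʃizɔ] and [xeʃis] the final segment of 'star' alternates: [z] ~ [s].
The stem 'sun' ([ʃɔŋɛsɔ], [ʃɔŋɛs]) shows [s] unchanged in both environments, so [s] cannot be basic with [z] derived before the NEG suffix.
The alternation reflects word-final obstruent devoicing: voiced obstruents become voiceless word-finally. /z/ is underlying.
The underlying form of 'star' is therefore /xeʃiz/.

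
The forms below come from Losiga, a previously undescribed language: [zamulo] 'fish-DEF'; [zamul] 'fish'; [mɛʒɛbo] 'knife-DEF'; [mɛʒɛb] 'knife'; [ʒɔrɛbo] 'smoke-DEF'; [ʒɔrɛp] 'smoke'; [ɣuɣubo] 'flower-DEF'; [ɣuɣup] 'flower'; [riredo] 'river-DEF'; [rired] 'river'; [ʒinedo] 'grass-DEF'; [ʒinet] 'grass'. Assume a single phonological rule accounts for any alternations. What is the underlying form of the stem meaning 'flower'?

The root 'flower' surfaces as [ɣuɣubo] and [ɣuɣup], with a stem-final [b] ~ [p] alternation.
But 'knife' keeps [b] in both environments ([mɛʒɛbo], [mɛʒɛb]), so there is no rule changing /b/ to [p] in isolation.
So /p/ is underlying, and a rule of intervocalic voicing — voiceless stops become voiced between vowels — gives [b].
Hence 'flower' is /ɣuɣup/ underlyingly.

/ɣuɣup/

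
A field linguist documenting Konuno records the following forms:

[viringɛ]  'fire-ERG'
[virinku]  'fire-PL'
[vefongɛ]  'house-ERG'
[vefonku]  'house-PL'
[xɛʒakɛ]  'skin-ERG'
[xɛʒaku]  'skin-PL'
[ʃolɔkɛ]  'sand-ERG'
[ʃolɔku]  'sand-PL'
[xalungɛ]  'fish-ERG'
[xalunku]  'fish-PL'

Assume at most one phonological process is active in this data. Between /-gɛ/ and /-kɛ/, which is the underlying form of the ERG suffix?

The ERG suffix surfaces as [-gɛ] and [-kɛ], depending on the final segment of the stem.
The PL suffix, which begins with [k], is invariant after every stem; so [k] is not altered by any rule here.
The ERG suffix is therefore /-gɛ/ underlyingly, with post-vocalic devoicing: voiced stops become voiceless after a vowel.

/-gɛ/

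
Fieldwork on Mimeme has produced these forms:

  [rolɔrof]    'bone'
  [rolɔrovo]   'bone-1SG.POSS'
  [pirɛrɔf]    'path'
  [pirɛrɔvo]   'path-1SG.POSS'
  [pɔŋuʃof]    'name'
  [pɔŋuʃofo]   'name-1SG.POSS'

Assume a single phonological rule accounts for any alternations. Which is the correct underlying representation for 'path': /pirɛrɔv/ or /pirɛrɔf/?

/pirɛrɔv/

'path' shows [f] ~ [v] at the end of the stem ([pirɛrɔf] vs [pirɛrɔvo]).
If /f/ were underlying and a rule turned it into [v] before the 1SG.POSS suffix, 'name' would also alternate; but it has [f] in both [pɔŋuʃof] and [pɔŋuʃofo].
The alternation reflects word-final obstruent devoicing: voiced obstruents become voiceless word-finally. /v/ is underlying.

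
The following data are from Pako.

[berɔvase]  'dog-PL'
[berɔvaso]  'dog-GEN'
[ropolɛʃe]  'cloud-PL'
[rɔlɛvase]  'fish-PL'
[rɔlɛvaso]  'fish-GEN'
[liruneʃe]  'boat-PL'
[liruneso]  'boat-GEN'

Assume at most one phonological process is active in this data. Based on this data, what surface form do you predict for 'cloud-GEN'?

[ropolɛso]

The stem for 'boat' ends in [ʃ] in [liruneʃe] but [s] in [liruneso].
The stem 'fish' ([rɔlɛvase], [rɔlɛvaso]) shows [s] unchanged in both environments, so [s] cannot be basic with [ʃ] derived before the PL suffix.
The underlying segment must be /ʃ/; palato-alveolar /ʃ/ becomes [s] when no front vowel follows, yielding [s] there.
From [ropolɛʃe] the stem 'cloud' is /ropolɛʃ/; when no front vowel follows this yields [ropolɛso].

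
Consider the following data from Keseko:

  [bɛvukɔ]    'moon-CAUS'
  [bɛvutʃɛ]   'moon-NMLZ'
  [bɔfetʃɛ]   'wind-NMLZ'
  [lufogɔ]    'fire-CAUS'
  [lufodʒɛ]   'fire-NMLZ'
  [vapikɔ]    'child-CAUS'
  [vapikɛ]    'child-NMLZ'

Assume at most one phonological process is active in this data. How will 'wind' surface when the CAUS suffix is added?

The root 'moon' surfaces as [bɛvukɔ] and [bɛvutʃɛ], with a stem-final [k] ~ [tʃ] alternation.
The stem 'child' ([vapikɔ], [vapikɛ]) shows [k] unchanged in both environments, so [k] cannot be basic with [tʃ] derived before the NMLZ suffix.
So /tʃ/ is underlying, and a rule of depalatalization — palato-alveolar /tʃ/ and /dʒ/ become [k] and [g] when no front vowel follows — gives [k].
From [bɔfetʃɛ] the stem 'wind' is /bɔfetʃ/; when no front vowel follows this yields [bɔfekɔ].

[bɔfekɔ]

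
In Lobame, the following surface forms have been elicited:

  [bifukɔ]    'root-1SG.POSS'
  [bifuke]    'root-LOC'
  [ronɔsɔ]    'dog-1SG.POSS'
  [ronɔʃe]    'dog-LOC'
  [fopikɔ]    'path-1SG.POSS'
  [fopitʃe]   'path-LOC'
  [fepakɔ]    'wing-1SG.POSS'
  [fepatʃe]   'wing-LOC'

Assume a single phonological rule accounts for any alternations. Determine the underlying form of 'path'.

The stem for 'path' ends in [k] in [fopikɔ] but [tʃ] in [fopitʃe].
If /k/ were underlying and a rule turned it into [tʃ] before the LOC suffix, 'root' would also alternate; but it has [k] in both [bifukɔ] and [bifuke].
The alternation reflects depalatalization: palato-alveolar /tʃ/ and /ʃ/ become [k] and [s] when no front vowel follows. /tʃ/ is underlying.

/fopitʃ/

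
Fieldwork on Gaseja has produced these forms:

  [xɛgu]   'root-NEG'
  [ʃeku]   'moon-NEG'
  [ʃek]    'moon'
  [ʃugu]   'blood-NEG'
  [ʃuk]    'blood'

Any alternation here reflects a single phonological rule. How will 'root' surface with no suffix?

[xɛk]

In [ʃugu] and [ʃuk] the final segment of 'blood' alternates: [g] ~ [k].
If /k/ were underlying and a rule turned it into [g] before the NEG suffix, 'moon' would also alternate; but it has [k] in both [ʃeku] and [ʃek].
Therefore /g/ is basic and [k] is derived by word-final obstruent devoicing (voiced obstruents become voiceless word-finally).
From [xɛgu] the stem 'root' is /xɛg/; word-finally this yields [xɛk].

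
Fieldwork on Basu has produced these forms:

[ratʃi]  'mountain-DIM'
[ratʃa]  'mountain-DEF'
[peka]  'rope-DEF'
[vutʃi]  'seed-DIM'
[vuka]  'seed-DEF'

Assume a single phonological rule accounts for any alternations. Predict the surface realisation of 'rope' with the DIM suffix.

In [vutʃi] and [vuka] the final segment of 'seed' alternates: [tʃ] ~ [k].
But 'mountain' keeps [tʃ] in both environments ([ratʃi], [ratʃa]), so there is no rule changing /tʃ/ to [k] before the DEF suffix.
So /k/ is underlying, and a rule of palatalization before a front vowel — /k/ becomes palato-alveolar [tʃ] before a front vowel — gives [tʃ].
From [peka] the stem 'rope' is /pek/; before a front vowel this yields [petʃi].

[petʃi]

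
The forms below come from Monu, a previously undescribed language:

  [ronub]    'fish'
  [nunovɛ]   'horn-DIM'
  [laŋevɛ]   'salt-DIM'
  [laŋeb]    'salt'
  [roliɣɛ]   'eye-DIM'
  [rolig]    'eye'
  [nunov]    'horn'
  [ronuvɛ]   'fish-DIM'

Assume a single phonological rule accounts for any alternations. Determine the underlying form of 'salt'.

/laŋeb/

The stem for 'salt' ends in [v] in [laŋevɛ] but [b] in [laŋeb].
If /v/ were underlying and a rule turned it into [b] in isolation, 'horn' would also alternate; but it has [v] in both [nunovɛ] and [nunov].
Therefore /b/ is basic and [v] is derived by intervocalic spirantization (voiced stops become fricatives between vowels).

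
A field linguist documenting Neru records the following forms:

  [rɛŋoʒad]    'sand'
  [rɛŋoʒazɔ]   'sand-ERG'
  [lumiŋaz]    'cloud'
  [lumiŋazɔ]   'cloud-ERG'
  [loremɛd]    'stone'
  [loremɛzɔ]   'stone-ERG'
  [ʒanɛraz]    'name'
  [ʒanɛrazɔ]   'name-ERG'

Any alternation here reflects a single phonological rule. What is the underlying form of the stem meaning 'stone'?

/loremɛd/

The root 'stone' surfaces as [loremɛd] and [loremɛzɔ], with a stem-final [d] ~ [z] alternation.
But 'cloud' keeps [z] in both environments ([lumiŋaz], [lumiŋazɔ]), so there is no rule changing /z/ to [d] in isolation.
The underlying segment must be /d/; voiced stops become fricatives between vowels, yielding [z] there.
The underlying form of 'stone' is therefore /loremɛd/.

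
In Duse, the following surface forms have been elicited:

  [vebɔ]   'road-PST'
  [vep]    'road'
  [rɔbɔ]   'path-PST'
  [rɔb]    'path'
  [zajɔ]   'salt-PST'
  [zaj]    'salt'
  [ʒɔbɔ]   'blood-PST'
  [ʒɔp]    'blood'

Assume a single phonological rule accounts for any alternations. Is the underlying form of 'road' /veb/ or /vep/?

In [vebɔ] and [vep] the final segment of 'road' alternates: [b] ~ [p].
But 'path' keeps [b] in both environments ([rɔbɔ], [rɔb]), so there is no rule changing /b/ to [p] in isolation.
The alternation reflects intervocalic voicing: voiceless stops become voiced between vowels. /p/ is underlying.

/vep/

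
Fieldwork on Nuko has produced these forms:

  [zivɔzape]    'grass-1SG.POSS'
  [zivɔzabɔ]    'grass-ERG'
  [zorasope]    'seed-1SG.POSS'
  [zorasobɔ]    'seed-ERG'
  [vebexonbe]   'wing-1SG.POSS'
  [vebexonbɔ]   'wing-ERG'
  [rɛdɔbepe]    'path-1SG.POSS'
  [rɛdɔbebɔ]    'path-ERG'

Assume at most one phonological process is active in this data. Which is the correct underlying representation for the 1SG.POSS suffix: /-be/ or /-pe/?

/-pe/

The 1SG.POSS morpheme has two allomorphs, [-be] and [-pe].
The ERG suffix, which begins with [b], is invariant after every stem; so [b] is not altered by any rule here.
The 1SG.POSS suffix is therefore /-pe/ underlyingly, with post-nasal voicing: voiceless stops become voiced after a nasal.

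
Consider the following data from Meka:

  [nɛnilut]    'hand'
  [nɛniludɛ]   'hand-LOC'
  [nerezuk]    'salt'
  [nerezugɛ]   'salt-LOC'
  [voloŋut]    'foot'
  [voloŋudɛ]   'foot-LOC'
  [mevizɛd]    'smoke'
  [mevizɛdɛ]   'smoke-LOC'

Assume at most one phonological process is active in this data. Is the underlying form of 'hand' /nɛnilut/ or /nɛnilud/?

The stem for 'hand' ends in [t] in [nɛnilut] but [d] in [nɛniludɛ].
But 'smoke' keeps [d] in both environments ([mevizɛd], [mevizɛdɛ]), so there is no rule changing /d/ to [t] in isolation.
So /t/ is underlying, and a rule of intervocalic voicing — voiceless stops become voiced between vowels — gives [d].

/nɛnilut/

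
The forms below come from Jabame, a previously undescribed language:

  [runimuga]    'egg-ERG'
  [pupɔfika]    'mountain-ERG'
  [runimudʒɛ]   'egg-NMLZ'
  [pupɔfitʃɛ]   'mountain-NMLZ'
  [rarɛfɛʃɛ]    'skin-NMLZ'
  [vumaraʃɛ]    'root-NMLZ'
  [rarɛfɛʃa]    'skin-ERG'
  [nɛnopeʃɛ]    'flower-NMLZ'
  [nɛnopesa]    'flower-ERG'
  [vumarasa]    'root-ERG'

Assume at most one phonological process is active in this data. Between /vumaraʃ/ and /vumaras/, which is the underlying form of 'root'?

The stem for 'root' ends in [s] in [vumarasa] but [ʃ] in [vumaraʃɛ].
The stem 'skin' ([rarɛfɛʃa], [rarɛfɛʃɛ]) shows [ʃ] unchanged in both environments, so [ʃ] cannot be basic with [s] derived before the ERG suffix.
So /s/ is underlying, and a rule of palatalization before a front vowel — /k/, /g/ and /s/ become palato-alveolar [tʃ], [dʒ] and [ʃ] before a front vowel — gives [ʃ].

/vumaras/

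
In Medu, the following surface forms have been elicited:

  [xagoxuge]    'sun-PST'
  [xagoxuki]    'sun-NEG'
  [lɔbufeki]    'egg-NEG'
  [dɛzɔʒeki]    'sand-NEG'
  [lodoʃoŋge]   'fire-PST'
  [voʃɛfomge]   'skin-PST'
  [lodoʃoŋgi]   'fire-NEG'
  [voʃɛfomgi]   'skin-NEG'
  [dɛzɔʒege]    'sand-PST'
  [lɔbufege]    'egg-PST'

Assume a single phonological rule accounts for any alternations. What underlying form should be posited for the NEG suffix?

The NEG morpheme has two allomorphs, [-gi] and [-ki].
The PST suffix, which begins with [g], is invariant after every stem; so [g] is not altered by any rule here.
So the underlying form is /-ki/, and voiceless stops become voiced after a nasal.

/-ki/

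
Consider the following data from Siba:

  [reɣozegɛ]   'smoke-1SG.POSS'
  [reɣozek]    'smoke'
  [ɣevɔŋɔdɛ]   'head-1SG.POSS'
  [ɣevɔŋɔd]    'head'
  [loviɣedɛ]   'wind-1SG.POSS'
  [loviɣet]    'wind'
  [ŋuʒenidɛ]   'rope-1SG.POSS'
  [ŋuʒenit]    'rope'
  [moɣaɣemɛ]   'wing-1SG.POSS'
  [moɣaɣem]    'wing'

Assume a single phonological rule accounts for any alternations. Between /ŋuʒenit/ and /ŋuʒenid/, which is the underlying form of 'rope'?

/ŋuʒenit/

'rope' shows [d] ~ [t] at the end of the stem ([ŋuʒenidɛ] vs [ŋuʒenit]).
But 'head' keeps [d] in both environments ([ɣevɔŋɔdɛ], [ɣevɔŋɔd]), so there is no rule changing /d/ to [t] in isolation.
So /t/ is underlying, and a rule of intervocalic voicing — voiceless stops become voiced between vowels — gives [d].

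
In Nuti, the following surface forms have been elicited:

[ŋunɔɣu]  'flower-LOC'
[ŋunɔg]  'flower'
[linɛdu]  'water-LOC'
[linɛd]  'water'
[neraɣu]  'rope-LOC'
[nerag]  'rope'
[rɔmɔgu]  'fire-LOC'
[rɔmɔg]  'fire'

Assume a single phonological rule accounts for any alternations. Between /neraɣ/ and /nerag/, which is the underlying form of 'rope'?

/neraɣ/

'rope' shows [ɣ] ~ [g] at the end of the stem ([neraɣu] vs [nerag]).
But 'fire' keeps [g] in both environments ([rɔmɔgu], [rɔmɔg]), so there is no rule changing /g/ to [ɣ] before the LOC suffix.
The alternation reflects word-final hardening: voiced fricatives become stops word-finally. /ɣ/ is underlying.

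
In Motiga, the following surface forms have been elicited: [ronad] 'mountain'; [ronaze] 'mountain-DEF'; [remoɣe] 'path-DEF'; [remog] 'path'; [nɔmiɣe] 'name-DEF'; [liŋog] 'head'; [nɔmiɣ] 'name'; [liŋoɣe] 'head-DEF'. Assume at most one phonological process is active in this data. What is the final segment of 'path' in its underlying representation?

/g/

The stem for 'path' ends in [g] in [remog] but [ɣ] in [remoɣe].
The stem 'name' ([nɔmiɣ], [nɔmiɣe]) shows [ɣ] unchanged in both environments, so [ɣ] cannot be basic with [g] derived in isolation.
The underlying segment must be /g/; voiced stops become fricatives between vowels, yielding [ɣ] there.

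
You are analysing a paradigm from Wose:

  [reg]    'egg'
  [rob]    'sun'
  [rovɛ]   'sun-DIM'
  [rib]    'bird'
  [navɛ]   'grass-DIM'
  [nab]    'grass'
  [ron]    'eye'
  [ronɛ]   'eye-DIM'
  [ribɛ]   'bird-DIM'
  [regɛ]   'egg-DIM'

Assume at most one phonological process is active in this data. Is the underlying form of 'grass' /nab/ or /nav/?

In [navɛ] and [nab] the final segment of 'grass' alternates: [v] ~ [b].
The stem 'bird' ([ribɛ], [rib]) shows [b] unchanged in both environments, so [b] cannot be basic with [v] derived before the DIM suffix.
The underlying segment must be /v/; voiced fricatives become stops word-finally, yielding [b] there.

/nav/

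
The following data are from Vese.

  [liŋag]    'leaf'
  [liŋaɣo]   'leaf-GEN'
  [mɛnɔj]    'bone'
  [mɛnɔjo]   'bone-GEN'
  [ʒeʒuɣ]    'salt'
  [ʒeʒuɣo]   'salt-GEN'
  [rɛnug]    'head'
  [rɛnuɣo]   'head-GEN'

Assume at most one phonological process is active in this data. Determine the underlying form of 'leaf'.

The root 'leaf' surfaces as [liŋag] and [liŋaɣo], with a stem-final [g] ~ [ɣ] alternation.
But 'salt' keeps [ɣ] in both environments ([ʒeʒuɣ], [ʒeʒuɣo]), so there is no rule changing /ɣ/ to [g] in isolation.
The alternation reflects intervocalic spirantization: voiced stops become fricatives between vowels. /g/ is underlying.

/liŋag/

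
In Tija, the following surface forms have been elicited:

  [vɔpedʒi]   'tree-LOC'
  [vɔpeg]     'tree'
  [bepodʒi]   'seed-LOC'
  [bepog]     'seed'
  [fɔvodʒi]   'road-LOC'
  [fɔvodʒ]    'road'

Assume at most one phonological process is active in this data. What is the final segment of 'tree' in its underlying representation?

/g/

'tree' shows [dʒ] ~ [g] at the end of the stem ([vɔpedʒi] vs [vɔpeg]).
If /dʒ/ were underlying and a rule turned it into [g] in isolation, 'road' would also alternate; but it has [dʒ] in both [fɔvodʒi] and [fɔvodʒ].
Therefore /g/ is basic and [dʒ] is derived by palatalization before a front vowel (/g/ becomes palato-alveolar [dʒ] before a front vowel).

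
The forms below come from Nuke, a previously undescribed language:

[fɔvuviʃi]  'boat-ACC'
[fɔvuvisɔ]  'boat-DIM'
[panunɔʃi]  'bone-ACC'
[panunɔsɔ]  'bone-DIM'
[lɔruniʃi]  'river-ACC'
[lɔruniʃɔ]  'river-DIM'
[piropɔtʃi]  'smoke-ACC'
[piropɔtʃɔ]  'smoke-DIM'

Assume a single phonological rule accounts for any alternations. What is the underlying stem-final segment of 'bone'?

In [panunɔʃi] and [panunɔsɔ] the final segment of 'bone' alternates: [ʃ] ~ [s].
But 'river' keeps [ʃ] in both environments ([lɔruniʃi], [lɔruniʃɔ]), so there is no rule changing /ʃ/ to [s] before the DIM suffix.
The alternation reflects palatalization before a front vowel: /s/ becomes palato-alveolar [ʃ] before a front vowel. /s/ is underlying.

/s/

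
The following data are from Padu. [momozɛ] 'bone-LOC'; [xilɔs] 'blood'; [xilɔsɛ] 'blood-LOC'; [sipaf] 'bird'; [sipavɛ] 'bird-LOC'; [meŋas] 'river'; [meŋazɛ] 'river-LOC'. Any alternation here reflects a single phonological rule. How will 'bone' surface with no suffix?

In [meŋas] and [meŋazɛ] the final segment of 'river' alternates: [s] ~ [z].
Compare 'blood', with invariant [s] in [xilɔs] and [xilɔsɛ]: an analysis with underlying /s/ and a rule producing [z] before the LOC suffix would wrongly predict alternation here too.
Therefore /z/ is basic and [s] is derived by word-final obstruent devoicing (voiced obstruents become voiceless word-finally).
The one attested form of 'bone', [momozɛ], shows underlying /momoz/. Applying the same rule word-finally gives [momos].

[momos]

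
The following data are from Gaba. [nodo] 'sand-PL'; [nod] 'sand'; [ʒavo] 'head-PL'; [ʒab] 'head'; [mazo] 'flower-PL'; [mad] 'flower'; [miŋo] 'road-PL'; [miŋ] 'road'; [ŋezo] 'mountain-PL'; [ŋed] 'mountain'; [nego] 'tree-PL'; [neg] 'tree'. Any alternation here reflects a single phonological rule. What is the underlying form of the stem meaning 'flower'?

In [mazo] and [mad] the final segment of 'flower' alternates: [z] ~ [d].
The stem 'sand' ([nodo], [nod]) shows [d] unchanged in both environments, so [d] cannot be basic with [z] derived before the PL suffix.
The underlying segment must be /z/; voiced fricatives become stops word-finally, yielding [d] there.
The underlying form of 'flower' is therefore /maz/.

/maz/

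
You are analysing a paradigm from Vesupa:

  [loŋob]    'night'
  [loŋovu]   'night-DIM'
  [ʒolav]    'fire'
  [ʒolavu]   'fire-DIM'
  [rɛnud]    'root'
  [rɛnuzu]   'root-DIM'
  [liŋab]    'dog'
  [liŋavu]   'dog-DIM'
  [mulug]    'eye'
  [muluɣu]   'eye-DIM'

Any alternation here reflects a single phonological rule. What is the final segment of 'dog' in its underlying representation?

The root 'dog' surfaces as [liŋab] and [liŋavu], with a stem-final [b] ~ [v] alternation.
Compare 'fire', with invariant [v] in [ʒolav] and [ʒolavu]: an analysis with underlying /v/ and a rule producing [b] in isolation would wrongly predict alternation here too.
Therefore /b/ is basic and [v] is derived by intervocalic spirantization (voiced stops become fricatives between vowels).

/b/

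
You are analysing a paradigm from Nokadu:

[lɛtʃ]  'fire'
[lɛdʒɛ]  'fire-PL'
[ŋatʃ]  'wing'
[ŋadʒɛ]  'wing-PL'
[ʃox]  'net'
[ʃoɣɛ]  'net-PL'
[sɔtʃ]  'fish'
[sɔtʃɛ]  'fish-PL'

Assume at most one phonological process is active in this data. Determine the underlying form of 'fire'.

The stem for 'fire' ends in [tʃ] in [lɛtʃ] but [dʒ] in [lɛdʒɛ].
If /tʃ/ were underlying and a rule turned it into [dʒ] before the PL suffix, 'fish' would also alternate; but it has [tʃ] in both [sɔtʃ] and [sɔtʃɛ].
The underlying segment must be /dʒ/; voiced obstruents become voiceless word-finally, yielding [tʃ] there.

/lɛdʒ/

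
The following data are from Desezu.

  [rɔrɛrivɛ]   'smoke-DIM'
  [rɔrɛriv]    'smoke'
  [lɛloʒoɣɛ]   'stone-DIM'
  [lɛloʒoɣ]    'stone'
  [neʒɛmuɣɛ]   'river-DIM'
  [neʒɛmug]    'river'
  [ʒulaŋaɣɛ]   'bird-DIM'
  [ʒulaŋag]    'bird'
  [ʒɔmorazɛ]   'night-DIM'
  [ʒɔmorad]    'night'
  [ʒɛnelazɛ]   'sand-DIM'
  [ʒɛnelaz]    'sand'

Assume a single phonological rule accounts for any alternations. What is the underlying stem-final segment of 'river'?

The root 'river' surfaces as [neʒɛmuɣɛ] and [neʒɛmug], with a stem-final [ɣ] ~ [g] alternation.
But 'stone' keeps [ɣ] in both environments ([lɛloʒoɣɛ], [lɛloʒoɣ]), so there is no rule changing /ɣ/ to [g] in isolation.
Therefore /g/ is basic and [ɣ] is derived by intervocalic spirantization (voiced stops become fricatives between vowels).

/g/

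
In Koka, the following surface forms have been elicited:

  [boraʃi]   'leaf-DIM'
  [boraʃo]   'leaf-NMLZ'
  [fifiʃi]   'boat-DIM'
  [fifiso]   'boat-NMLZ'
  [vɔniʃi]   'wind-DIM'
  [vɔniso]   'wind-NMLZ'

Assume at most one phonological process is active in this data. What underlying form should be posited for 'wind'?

/vɔnis/

The stem for 'wind' ends in [ʃ] in [vɔniʃi] but [s] in [vɔniso].
The stem 'leaf' ([boraʃi], [boraʃo]) shows [ʃ] unchanged in both environments, so [ʃ] cannot be basic with [s] derived before the NMLZ suffix.
The underlying segment must be /s/; /s/ becomes palato-alveolar [ʃ] before a front vowel, yielding [ʃ] there.
So 'wind' = /vɔnis/.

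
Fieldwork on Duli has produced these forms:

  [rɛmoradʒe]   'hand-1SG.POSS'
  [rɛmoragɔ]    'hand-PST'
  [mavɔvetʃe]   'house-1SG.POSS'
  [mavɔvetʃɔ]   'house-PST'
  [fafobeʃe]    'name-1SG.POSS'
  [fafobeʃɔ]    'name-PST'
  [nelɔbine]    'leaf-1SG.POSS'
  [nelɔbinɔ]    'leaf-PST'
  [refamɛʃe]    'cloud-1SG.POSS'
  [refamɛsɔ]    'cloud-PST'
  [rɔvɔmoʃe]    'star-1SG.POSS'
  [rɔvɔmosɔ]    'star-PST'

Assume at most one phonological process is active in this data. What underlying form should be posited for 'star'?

/rɔvɔmos/

'star' shows [ʃ] ~ [s] at the end of the stem ([rɔvɔmoʃe] vs [rɔvɔmosɔ]).
The stem 'name' ([fafobeʃe], [fafobeʃɔ]) shows [ʃ] unchanged in both environments, so [ʃ] cannot be basic with [s] derived before the PST suffix.
So /s/ is underlying, and a rule of palatalization before a front vowel — /g/ and /s/ become palato-alveolar [dʒ] and [ʃ] before a front vowel — gives [ʃ].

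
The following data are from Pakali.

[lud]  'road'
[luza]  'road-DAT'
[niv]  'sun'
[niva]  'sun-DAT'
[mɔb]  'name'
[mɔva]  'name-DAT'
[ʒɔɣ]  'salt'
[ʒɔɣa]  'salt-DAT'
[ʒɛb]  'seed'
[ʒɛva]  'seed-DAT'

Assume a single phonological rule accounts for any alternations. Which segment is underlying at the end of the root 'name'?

/b/

The root 'name' surfaces as [mɔb] and [mɔva], with a stem-final [b] ~ [v] alternation.
If /v/ were underlying and a rule turned it into [b] in isolation, 'sun' would also alternate; but it has [v] in both [niv] and [niva].
So /b/ is underlying, and a rule of intervocalic spirantization — voiced stops become fricatives between vowels — gives [v].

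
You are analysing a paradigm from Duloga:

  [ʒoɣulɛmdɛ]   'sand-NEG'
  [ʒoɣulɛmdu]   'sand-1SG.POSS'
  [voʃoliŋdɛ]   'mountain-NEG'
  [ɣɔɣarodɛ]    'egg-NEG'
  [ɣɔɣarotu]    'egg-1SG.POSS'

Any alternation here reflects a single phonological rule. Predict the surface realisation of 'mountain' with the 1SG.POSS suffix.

The 1SG.POSS suffix surfaces as [-du] and [-tu], depending on the final segment of the stem.
By contrast the NEG suffix keeps its initial [d] throughout — that segment must be underlying.
The 1SG.POSS suffix is therefore /-tu/ underlyingly, with post-nasal voicing: voiceless stops become voiced after a nasal.
After 'mountain', which ends in a nasal, the suffix surfaces as [-du], giving [voʃoliŋdu].

[voʃoliŋdu]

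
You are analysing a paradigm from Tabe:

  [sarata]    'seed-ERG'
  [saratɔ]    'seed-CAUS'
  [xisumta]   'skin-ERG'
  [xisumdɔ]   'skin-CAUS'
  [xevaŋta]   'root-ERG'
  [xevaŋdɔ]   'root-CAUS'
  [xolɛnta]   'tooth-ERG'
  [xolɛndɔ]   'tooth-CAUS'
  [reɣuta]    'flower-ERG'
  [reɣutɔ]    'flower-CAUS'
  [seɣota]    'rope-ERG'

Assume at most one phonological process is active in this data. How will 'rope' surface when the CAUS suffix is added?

The CAUS morpheme has two allomorphs, [-dɔ] and [-tɔ].
By contrast the ERG suffix keeps its initial [t] throughout — that segment must be underlying.
So the underlying form is /-dɔ/, and voiced stops become voiceless after a vowel.
After 'rope', which ends in a vowel, the suffix surfaces as [-tɔ], giving [seɣotɔ].

[seɣotɔ]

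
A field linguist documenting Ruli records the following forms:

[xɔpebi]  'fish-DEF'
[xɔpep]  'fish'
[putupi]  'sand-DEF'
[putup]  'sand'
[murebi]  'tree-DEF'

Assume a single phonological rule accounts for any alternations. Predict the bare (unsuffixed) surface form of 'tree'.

The stem for 'fish' ends in [b] in [xɔpebi] but [p] in [xɔpep].
But 'sand' keeps [p] in both environments ([putupi], [putup]), so there is no rule changing /p/ to [b] before the DEF suffix.
The alternation reflects word-final obstruent devoicing: voiced obstruents become voiceless word-finally. /b/ is underlying.
The one attested form of 'tree', [murebi], shows underlying /mureb/. Applying the same rule word-finally gives [murep].

[murep]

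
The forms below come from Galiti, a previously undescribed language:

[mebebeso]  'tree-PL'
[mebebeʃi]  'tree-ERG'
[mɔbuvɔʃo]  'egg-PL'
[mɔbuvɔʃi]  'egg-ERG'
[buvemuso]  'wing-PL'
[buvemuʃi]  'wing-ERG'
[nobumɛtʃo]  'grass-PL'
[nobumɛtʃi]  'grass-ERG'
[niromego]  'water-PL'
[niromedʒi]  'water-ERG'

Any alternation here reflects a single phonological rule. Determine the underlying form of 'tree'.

/mebebes/

The root 'tree' surfaces as [mebebeso] and [mebebeʃi], with a stem-final [s] ~ [ʃ] alternation.
If /ʃ/ were underlying and a rule turned it into [s] before the PL suffix, 'egg' would also alternate; but it has [ʃ] in both [mɔbuvɔʃo] and [mɔbuvɔʃi].
The underlying segment must be /s/; /g/ and /s/ become palato-alveolar [dʒ] and [ʃ] before a front vowel, yielding [ʃ] there.
Hence 'tree' is /mebebes/ underlyingly.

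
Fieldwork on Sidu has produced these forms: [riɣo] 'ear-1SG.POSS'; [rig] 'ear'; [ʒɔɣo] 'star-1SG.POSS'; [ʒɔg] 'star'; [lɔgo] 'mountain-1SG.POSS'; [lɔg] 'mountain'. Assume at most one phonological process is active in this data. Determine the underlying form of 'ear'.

/riɣ/

'ear' shows [ɣ] ~ [g] at the end of the stem ([riɣo] vs [rig]).
If /g/ were underlying and a rule turned it into [ɣ] before the 1SG.POSS suffix, 'mountain' would also alternate; but it has [g] in both [lɔgo] and [lɔg].
So /ɣ/ is underlying, and a rule of word-final hardening — voiced fricatives become stops word-finally — gives [g].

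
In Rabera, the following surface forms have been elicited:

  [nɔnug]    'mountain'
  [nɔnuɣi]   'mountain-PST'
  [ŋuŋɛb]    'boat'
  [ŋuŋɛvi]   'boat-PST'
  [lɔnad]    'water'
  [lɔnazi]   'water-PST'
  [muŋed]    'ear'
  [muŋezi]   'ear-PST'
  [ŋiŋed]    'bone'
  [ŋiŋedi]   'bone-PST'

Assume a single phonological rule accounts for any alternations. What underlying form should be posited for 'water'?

/lɔnaz/

'water' shows [d] ~ [z] at the end of the stem ([lɔnad] vs [lɔnazi]).
If /d/ were underlying and a rule turned it into [z] before the PST suffix, 'bone' would also alternate; but it has [d] in both [ŋiŋed] and [ŋiŋedi].
The alternation reflects word-final hardening: voiced fricatives become stops word-finally. /z/ is underlying.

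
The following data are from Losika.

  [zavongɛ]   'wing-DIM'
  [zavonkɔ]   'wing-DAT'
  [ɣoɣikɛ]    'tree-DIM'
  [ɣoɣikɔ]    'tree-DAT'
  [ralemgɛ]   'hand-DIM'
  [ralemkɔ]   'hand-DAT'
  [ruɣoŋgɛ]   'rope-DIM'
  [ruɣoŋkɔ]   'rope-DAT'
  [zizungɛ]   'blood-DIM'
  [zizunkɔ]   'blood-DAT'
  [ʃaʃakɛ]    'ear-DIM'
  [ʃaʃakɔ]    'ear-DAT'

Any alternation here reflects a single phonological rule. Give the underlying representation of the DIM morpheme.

/-gɛ/

The DIM suffix surfaces as [-gɛ] and [-kɛ], depending on the final segment of the stem.
The DAT suffix, which begins with [k], is invariant after every stem; so [k] is not altered by any rule here.
The DIM suffix is therefore /-gɛ/ underlyingly, with post-vocalic devoicing: voiced stops become voiceless after a vowel.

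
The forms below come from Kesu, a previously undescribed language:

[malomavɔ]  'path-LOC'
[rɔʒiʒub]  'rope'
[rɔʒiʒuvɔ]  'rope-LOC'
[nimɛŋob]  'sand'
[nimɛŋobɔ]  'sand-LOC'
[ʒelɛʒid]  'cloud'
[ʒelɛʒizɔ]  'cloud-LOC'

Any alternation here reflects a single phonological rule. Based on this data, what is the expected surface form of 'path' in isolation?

The root 'rope' surfaces as [rɔʒiʒub] and [rɔʒiʒuvɔ], with a stem-final [b] ~ [v] alternation.
But 'sand' keeps [b] in both environments ([nimɛŋob], [nimɛŋobɔ]), so there is no rule changing /b/ to [v] before the LOC suffix.
The alternation reflects word-final hardening: voiced fricatives become stops word-finally. /v/ is underlying.
The one attested form of 'path', [malomavɔ], shows underlying /malomav/. Applying the same rule word-finally gives [malomab].

[malomab]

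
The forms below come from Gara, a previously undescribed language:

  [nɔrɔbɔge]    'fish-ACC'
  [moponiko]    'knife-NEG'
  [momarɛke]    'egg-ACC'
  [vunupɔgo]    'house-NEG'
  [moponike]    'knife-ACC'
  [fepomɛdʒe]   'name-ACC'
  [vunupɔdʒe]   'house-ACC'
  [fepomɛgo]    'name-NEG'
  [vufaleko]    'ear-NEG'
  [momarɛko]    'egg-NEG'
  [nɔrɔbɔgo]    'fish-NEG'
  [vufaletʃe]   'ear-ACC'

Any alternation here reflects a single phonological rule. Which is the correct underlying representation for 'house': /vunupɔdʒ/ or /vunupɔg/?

'house' shows [g] ~ [dʒ] at the end of the stem ([vunupɔgo] vs [vunupɔdʒe]).
The stem 'fish' ([nɔrɔbɔgo], [nɔrɔbɔge]) shows [g] unchanged in both environments, so [g] cannot be basic with [dʒ] derived before the ACC suffix.
So /dʒ/ is underlying, and a rule of depalatalization — palato-alveolar /tʃ/ and /dʒ/ become [k] and [g] when no front vowel follows — gives [g].

/vunupɔdʒ/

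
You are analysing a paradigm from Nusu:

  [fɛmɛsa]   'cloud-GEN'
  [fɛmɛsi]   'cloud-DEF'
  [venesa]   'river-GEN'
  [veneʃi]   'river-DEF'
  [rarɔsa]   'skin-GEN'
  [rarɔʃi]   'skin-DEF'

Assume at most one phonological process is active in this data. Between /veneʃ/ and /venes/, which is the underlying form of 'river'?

/veneʃ/

The root 'river' surfaces as [venesa] and [veneʃi], with a stem-final [s] ~ [ʃ] alternation.
The stem 'cloud' ([fɛmɛsa], [fɛmɛsi]) shows [s] unchanged in both environments, so [s] cannot be basic with [ʃ] derived before the DEF suffix.
Therefore /ʃ/ is basic and [s] is derived by depalatalization (palato-alveolar /ʃ/ becomes [s] when no front vowel follows).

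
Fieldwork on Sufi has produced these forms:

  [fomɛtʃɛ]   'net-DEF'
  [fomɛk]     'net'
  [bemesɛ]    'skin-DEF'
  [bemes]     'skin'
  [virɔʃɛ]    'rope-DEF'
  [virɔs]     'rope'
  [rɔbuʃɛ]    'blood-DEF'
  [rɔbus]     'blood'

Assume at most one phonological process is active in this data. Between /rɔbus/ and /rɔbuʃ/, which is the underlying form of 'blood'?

/rɔbuʃ/

The stem for 'blood' ends in [ʃ] in [rɔbuʃɛ] but [s] in [rɔbus].
But 'skin' keeps [s] in both environments ([bemesɛ], [bemes]), so there is no rule changing /s/ to [ʃ] before the DEF suffix.
So /ʃ/ is underlying, and a rule of depalatalization — palato-alveolar /tʃ/ and /ʃ/ become [k] and [s] when no front vowel follows — gives [s].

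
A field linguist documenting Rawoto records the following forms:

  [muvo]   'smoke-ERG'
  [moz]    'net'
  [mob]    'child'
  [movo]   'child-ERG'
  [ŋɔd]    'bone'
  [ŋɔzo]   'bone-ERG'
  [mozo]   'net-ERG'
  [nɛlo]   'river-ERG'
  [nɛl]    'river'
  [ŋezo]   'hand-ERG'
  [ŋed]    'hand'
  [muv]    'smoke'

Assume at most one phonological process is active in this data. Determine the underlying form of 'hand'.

The root 'hand' surfaces as [ŋezo] and [ŋed], with a stem-final [z] ~ [d] alternation.
Compare 'net', with invariant [z] in [mozo] and [moz]: an analysis with underlying /z/ and a rule producing [d] in isolation would wrongly predict alternation here too.
The alternation reflects intervocalic spirantization: voiced stops become fricatives between vowels. /d/ is underlying.

/ŋed/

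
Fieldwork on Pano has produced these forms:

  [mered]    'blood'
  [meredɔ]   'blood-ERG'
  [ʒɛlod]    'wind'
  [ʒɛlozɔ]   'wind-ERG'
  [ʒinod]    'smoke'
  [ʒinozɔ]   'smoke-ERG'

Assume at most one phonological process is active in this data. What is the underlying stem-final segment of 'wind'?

/z/

In [ʒɛlod] and [ʒɛlozɔ] the final segment of 'wind' alternates: [d] ~ [z].
If /d/ were underlying and a rule turned it into [z] before the ERG suffix, 'blood' would also alternate; but it has [d] in both [mered] and [meredɔ].
The alternation reflects word-final hardening: voiced fricatives become stops word-finally. /z/ is underlying.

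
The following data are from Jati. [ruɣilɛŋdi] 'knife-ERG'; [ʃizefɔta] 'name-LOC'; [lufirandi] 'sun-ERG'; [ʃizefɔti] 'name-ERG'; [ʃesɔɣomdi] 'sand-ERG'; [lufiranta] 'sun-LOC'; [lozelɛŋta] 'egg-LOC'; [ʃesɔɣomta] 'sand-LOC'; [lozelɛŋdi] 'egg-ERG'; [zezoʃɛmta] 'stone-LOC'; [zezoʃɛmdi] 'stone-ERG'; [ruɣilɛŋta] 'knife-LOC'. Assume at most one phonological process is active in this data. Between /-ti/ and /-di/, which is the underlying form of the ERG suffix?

/-di/

The ERG suffix surfaces as [-di] and [-ti], depending on the final segment of the stem.
By contrast the LOC suffix keeps its initial [t] throughout — that segment must be underlying.
So the underlying form is /-di/, and voiced stops become voiceless after a vowel.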